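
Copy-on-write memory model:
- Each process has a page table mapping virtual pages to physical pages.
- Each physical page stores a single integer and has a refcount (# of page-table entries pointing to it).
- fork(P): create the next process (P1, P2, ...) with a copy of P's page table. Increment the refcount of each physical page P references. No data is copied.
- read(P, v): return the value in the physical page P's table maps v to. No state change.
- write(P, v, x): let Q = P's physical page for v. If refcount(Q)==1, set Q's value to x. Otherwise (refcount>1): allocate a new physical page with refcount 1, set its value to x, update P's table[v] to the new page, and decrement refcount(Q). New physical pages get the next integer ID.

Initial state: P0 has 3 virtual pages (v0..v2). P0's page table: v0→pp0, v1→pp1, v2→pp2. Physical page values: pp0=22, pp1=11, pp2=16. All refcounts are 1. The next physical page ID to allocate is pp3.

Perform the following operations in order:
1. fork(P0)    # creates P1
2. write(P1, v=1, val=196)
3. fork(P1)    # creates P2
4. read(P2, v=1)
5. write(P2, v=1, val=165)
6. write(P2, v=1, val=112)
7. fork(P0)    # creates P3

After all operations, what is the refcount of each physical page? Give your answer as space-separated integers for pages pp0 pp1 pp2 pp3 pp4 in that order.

Answer: 4 2 4 1 1

Derivation:
Op 1: fork(P0) -> P1. 3 ppages; refcounts: pp0:2 pp1:2 pp2:2
Op 2: write(P1, v1, 196). refcount(pp1)=2>1 -> COPY to pp3. 4 ppages; refcounts: pp0:2 pp1:1 pp2:2 pp3:1
Op 3: fork(P1) -> P2. 4 ppages; refcounts: pp0:3 pp1:1 pp2:3 pp3:2
Op 4: read(P2, v1) -> 196. No state change.
Op 5: write(P2, v1, 165). refcount(pp3)=2>1 -> COPY to pp4. 5 ppages; refcounts: pp0:3 pp1:1 pp2:3 pp3:1 pp4:1
Op 6: write(P2, v1, 112). refcount(pp4)=1 -> write in place. 5 ppages; refcounts: pp0:3 pp1:1 pp2:3 pp3:1 pp4:1
Op 7: fork(P0) -> P3. 5 ppages; refcounts: pp0:4 pp1:2 pp2:4 pp3:1 pp4:1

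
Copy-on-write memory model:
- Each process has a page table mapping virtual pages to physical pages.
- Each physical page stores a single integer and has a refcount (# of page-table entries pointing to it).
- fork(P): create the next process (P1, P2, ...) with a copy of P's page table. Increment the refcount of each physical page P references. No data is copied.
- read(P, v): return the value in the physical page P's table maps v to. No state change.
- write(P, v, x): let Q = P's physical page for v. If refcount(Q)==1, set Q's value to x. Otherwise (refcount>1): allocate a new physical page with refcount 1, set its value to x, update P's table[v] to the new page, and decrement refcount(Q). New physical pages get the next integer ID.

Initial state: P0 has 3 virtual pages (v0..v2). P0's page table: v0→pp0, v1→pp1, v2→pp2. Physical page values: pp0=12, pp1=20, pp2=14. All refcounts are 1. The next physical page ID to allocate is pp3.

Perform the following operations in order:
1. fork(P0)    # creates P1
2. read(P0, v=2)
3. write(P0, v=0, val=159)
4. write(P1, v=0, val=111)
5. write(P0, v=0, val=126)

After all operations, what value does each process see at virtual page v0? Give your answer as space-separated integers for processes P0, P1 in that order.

Op 1: fork(P0) -> P1. 3 ppages; refcounts: pp0:2 pp1:2 pp2:2
Op 2: read(P0, v2) -> 14. No state change.
Op 3: write(P0, v0, 159). refcount(pp0)=2>1 -> COPY to pp3. 4 ppages; refcounts: pp0:1 pp1:2 pp2:2 pp3:1
Op 4: write(P1, v0, 111). refcount(pp0)=1 -> write in place. 4 ppages; refcounts: pp0:1 pp1:2 pp2:2 pp3:1
Op 5: write(P0, v0, 126). refcount(pp3)=1 -> write in place. 4 ppages; refcounts: pp0:1 pp1:2 pp2:2 pp3:1
P0: v0 -> pp3 = 126
P1: v0 -> pp0 = 111

Answer: 126 111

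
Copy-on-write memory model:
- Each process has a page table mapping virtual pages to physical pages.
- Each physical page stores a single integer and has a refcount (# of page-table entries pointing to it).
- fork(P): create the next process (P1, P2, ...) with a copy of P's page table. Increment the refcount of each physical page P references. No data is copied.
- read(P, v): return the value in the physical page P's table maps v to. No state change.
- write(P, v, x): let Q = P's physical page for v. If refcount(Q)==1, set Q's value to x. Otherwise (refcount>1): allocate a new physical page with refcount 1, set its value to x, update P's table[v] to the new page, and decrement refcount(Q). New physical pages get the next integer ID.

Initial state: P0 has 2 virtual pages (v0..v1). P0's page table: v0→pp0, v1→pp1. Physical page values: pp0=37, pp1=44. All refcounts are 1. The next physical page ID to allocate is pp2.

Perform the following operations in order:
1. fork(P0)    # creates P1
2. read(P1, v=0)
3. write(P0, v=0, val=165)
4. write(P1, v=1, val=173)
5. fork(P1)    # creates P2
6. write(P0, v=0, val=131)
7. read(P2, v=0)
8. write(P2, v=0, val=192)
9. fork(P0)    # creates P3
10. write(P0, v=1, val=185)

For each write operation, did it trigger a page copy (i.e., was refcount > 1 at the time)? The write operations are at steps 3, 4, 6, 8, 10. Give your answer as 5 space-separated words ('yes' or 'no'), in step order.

Op 1: fork(P0) -> P1. 2 ppages; refcounts: pp0:2 pp1:2
Op 2: read(P1, v0) -> 37. No state change.
Op 3: write(P0, v0, 165). refcount(pp0)=2>1 -> COPY to pp2. 3 ppages; refcounts: pp0:1 pp1:2 pp2:1
Op 4: write(P1, v1, 173). refcount(pp1)=2>1 -> COPY to pp3. 4 ppages; refcounts: pp0:1 pp1:1 pp2:1 pp3:1
Op 5: fork(P1) -> P2. 4 ppages; refcounts: pp0:2 pp1:1 pp2:1 pp3:2
Op 6: write(P0, v0, 131). refcount(pp2)=1 -> write in place. 4 ppages; refcounts: pp0:2 pp1:1 pp2:1 pp3:2
Op 7: read(P2, v0) -> 37. No state change.
Op 8: write(P2, v0, 192). refcount(pp0)=2>1 -> COPY to pp4. 5 ppages; refcounts: pp0:1 pp1:1 pp2:1 pp3:2 pp4:1
Op 9: fork(P0) -> P3. 5 ppages; refcounts: pp0:1 pp1:2 pp2:2 pp3:2 pp4:1
Op 10: write(P0, v1, 185). refcount(pp1)=2>1 -> COPY to pp5. 6 ppages; refcounts: pp0:1 pp1:1 pp2:2 pp3:2 pp4:1 pp5:1

yes yes no yes yes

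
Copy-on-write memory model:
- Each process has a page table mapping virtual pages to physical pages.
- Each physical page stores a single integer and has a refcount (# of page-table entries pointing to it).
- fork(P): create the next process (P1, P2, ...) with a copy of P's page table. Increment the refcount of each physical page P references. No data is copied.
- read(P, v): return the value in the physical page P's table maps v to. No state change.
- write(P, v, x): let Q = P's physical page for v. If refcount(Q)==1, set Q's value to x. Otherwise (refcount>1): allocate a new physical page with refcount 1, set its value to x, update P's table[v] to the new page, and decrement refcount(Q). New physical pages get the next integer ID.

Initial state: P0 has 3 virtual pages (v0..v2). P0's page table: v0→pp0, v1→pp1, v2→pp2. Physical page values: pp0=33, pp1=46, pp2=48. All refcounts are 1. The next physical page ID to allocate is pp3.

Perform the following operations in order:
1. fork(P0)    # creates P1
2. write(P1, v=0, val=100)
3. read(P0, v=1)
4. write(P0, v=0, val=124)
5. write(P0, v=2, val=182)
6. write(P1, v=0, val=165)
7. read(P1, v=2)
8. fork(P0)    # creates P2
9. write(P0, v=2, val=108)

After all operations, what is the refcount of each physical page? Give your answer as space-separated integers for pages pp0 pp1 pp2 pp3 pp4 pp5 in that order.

Answer: 2 3 1 1 1 1

Derivation:
Op 1: fork(P0) -> P1. 3 ppages; refcounts: pp0:2 pp1:2 pp2:2
Op 2: write(P1, v0, 100). refcount(pp0)=2>1 -> COPY to pp3. 4 ppages; refcounts: pp0:1 pp1:2 pp2:2 pp3:1
Op 3: read(P0, v1) -> 46. No state change.
Op 4: write(P0, v0, 124). refcount(pp0)=1 -> write in place. 4 ppages; refcounts: pp0:1 pp1:2 pp2:2 pp3:1
Op 5: write(P0, v2, 182). refcount(pp2)=2>1 -> COPY to pp4. 5 ppages; refcounts: pp0:1 pp1:2 pp2:1 pp3:1 pp4:1
Op 6: write(P1, v0, 165). refcount(pp3)=1 -> write in place. 5 ppages; refcounts: pp0:1 pp1:2 pp2:1 pp3:1 pp4:1
Op 7: read(P1, v2) -> 48. No state change.
Op 8: fork(P0) -> P2. 5 ppages; refcounts: pp0:2 pp1:3 pp2:1 pp3:1 pp4:2
Op 9: write(P0, v2, 108). refcount(pp4)=2>1 -> COPY to pp5. 6 ppages; refcounts: pp0:2 pp1:3 pp2:1 pp3:1 pp4:1 pp5:1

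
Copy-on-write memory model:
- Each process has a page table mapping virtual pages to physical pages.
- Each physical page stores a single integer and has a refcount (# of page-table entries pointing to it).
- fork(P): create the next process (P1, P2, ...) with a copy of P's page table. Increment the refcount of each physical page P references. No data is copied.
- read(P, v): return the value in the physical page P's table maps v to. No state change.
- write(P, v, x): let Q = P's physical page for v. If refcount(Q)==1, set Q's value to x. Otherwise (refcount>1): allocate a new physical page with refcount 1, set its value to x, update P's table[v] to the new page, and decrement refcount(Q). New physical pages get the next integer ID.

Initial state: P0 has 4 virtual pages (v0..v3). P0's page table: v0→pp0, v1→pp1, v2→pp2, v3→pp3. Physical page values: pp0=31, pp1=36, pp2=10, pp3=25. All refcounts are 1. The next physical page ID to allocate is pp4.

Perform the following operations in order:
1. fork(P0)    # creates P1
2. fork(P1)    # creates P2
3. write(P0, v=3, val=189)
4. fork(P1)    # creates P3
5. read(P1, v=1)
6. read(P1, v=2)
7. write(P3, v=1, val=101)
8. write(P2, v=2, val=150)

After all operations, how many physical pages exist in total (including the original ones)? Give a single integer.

Op 1: fork(P0) -> P1. 4 ppages; refcounts: pp0:2 pp1:2 pp2:2 pp3:2
Op 2: fork(P1) -> P2. 4 ppages; refcounts: pp0:3 pp1:3 pp2:3 pp3:3
Op 3: write(P0, v3, 189). refcount(pp3)=3>1 -> COPY to pp4. 5 ppages; refcounts: pp0:3 pp1:3 pp2:3 pp3:2 pp4:1
Op 4: fork(P1) -> P3. 5 ppages; refcounts: pp0:4 pp1:4 pp2:4 pp3:3 pp4:1
Op 5: read(P1, v1) -> 36. No state change.
Op 6: read(P1, v2) -> 10. No state change.
Op 7: write(P3, v1, 101). refcount(pp1)=4>1 -> COPY to pp5. 6 ppages; refcounts: pp0:4 pp1:3 pp2:4 pp3:3 pp4:1 pp5:1
Op 8: write(P2, v2, 150). refcount(pp2)=4>1 -> COPY to pp6. 7 ppages; refcounts: pp0:4 pp1:3 pp2:3 pp3:3 pp4:1 pp5:1 pp6:1

Answer: 7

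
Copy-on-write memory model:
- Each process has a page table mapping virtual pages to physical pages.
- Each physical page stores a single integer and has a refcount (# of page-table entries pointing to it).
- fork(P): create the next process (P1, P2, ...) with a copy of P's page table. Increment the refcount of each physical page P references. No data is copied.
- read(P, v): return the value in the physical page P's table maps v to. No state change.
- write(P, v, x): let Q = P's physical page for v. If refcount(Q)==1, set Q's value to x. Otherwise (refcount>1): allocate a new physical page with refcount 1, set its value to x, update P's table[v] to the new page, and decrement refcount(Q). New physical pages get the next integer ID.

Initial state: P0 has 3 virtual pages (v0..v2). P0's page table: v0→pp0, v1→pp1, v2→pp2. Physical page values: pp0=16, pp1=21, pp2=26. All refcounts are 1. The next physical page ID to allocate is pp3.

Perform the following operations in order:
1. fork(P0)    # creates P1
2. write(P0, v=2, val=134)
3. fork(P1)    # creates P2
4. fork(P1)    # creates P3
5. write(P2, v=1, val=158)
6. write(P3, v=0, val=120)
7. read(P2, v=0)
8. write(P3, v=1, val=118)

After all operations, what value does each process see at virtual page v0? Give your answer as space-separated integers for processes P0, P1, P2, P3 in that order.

Op 1: fork(P0) -> P1. 3 ppages; refcounts: pp0:2 pp1:2 pp2:2
Op 2: write(P0, v2, 134). refcount(pp2)=2>1 -> COPY to pp3. 4 ppages; refcounts: pp0:2 pp1:2 pp2:1 pp3:1
Op 3: fork(P1) -> P2. 4 ppages; refcounts: pp0:3 pp1:3 pp2:2 pp3:1
Op 4: fork(P1) -> P3. 4 ppages; refcounts: pp0:4 pp1:4 pp2:3 pp3:1
Op 5: write(P2, v1, 158). refcount(pp1)=4>1 -> COPY to pp4. 5 ppages; refcounts: pp0:4 pp1:3 pp2:3 pp3:1 pp4:1
Op 6: write(P3, v0, 120). refcount(pp0)=4>1 -> COPY to pp5. 6 ppages; refcounts: pp0:3 pp1:3 pp2:3 pp3:1 pp4:1 pp5:1
Op 7: read(P2, v0) -> 16. No state change.
Op 8: write(P3, v1, 118). refcount(pp1)=3>1 -> COPY to pp6. 7 ppages; refcounts: pp0:3 pp1:2 pp2:3 pp3:1 pp4:1 pp5:1 pp6:1
P0: v0 -> pp0 = 16
P1: v0 -> pp0 = 16
P2: v0 -> pp0 = 16
P3: v0 -> pp5 = 120

Answer: 16 16 16 120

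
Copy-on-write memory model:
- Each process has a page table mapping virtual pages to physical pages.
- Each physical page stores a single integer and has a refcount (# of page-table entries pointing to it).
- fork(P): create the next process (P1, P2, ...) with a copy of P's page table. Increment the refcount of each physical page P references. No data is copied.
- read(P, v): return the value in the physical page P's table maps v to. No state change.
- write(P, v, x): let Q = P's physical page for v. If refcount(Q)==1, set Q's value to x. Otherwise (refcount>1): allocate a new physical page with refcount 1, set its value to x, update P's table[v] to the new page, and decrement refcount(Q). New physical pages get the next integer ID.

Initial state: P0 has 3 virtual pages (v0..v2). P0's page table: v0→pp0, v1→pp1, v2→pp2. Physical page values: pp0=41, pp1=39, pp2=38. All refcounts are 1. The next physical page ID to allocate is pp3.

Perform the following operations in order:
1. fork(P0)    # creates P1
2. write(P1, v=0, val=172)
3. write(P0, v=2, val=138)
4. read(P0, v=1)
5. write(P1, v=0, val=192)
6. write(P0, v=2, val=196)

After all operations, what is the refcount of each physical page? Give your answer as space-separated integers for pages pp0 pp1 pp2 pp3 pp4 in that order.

Op 1: fork(P0) -> P1. 3 ppages; refcounts: pp0:2 pp1:2 pp2:2
Op 2: write(P1, v0, 172). refcount(pp0)=2>1 -> COPY to pp3. 4 ppages; refcounts: pp0:1 pp1:2 pp2:2 pp3:1
Op 3: write(P0, v2, 138). refcount(pp2)=2>1 -> COPY to pp4. 5 ppages; refcounts: pp0:1 pp1:2 pp2:1 pp3:1 pp4:1
Op 4: read(P0, v1) -> 39. No state change.
Op 5: write(P1, v0, 192). refcount(pp3)=1 -> write in place. 5 ppages; refcounts: pp0:1 pp1:2 pp2:1 pp3:1 pp4:1
Op 6: write(P0, v2, 196). refcount(pp4)=1 -> write in place. 5 ppages; refcounts: pp0:1 pp1:2 pp2:1 pp3:1 pp4:1

Answer: 1 2 1 1 1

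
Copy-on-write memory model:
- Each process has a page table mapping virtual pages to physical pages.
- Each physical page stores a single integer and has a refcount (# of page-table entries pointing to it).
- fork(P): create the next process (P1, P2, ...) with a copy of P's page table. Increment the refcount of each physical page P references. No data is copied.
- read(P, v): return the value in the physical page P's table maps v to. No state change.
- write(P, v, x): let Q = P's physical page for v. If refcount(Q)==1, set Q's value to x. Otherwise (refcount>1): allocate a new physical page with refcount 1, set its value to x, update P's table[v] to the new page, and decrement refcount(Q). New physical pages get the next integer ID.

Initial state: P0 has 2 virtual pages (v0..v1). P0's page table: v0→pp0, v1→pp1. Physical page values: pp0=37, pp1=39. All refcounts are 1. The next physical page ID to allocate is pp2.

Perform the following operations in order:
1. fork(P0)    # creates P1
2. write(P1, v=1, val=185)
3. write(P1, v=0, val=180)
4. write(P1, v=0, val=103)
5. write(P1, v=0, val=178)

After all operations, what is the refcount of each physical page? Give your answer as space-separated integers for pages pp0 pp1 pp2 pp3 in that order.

Answer: 1 1 1 1

Derivation:
Op 1: fork(P0) -> P1. 2 ppages; refcounts: pp0:2 pp1:2
Op 2: write(P1, v1, 185). refcount(pp1)=2>1 -> COPY to pp2. 3 ppages; refcounts: pp0:2 pp1:1 pp2:1
Op 3: write(P1, v0, 180). refcount(pp0)=2>1 -> COPY to pp3. 4 ppages; refcounts: pp0:1 pp1:1 pp2:1 pp3:1
Op 4: write(P1, v0, 103). refcount(pp3)=1 -> write in place. 4 ppages; refcounts: pp0:1 pp1:1 pp2:1 pp3:1
Op 5: write(P1, v0, 178). refcount(pp3)=1 -> write in place. 4 ppages; refcounts: pp0:1 pp1:1 pp2:1 pp3:1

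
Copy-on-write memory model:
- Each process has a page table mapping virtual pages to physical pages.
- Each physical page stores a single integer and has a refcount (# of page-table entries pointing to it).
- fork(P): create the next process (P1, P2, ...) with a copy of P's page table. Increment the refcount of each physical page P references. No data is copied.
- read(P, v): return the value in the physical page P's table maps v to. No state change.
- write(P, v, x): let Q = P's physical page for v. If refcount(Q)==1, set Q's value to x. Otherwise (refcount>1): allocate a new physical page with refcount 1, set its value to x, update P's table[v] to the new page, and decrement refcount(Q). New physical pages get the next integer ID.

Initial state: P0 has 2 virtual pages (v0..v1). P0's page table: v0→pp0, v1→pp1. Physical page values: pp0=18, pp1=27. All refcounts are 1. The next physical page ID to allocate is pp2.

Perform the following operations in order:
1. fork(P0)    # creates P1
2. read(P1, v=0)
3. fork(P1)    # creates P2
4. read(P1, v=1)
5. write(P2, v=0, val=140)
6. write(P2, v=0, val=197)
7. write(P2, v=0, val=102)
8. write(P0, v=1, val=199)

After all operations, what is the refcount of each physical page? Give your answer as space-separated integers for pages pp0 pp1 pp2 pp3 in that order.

Op 1: fork(P0) -> P1. 2 ppages; refcounts: pp0:2 pp1:2
Op 2: read(P1, v0) -> 18. No state change.
Op 3: fork(P1) -> P2. 2 ppages; refcounts: pp0:3 pp1:3
Op 4: read(P1, v1) -> 27. No state change.
Op 5: write(P2, v0, 140). refcount(pp0)=3>1 -> COPY to pp2. 3 ppages; refcounts: pp0:2 pp1:3 pp2:1
Op 6: write(P2, v0, 197). refcount(pp2)=1 -> write in place. 3 ppages; refcounts: pp0:2 pp1:3 pp2:1
Op 7: write(P2, v0, 102). refcount(pp2)=1 -> write in place. 3 ppages; refcounts: pp0:2 pp1:3 pp2:1
Op 8: write(P0, v1, 199). refcount(pp1)=3>1 -> COPY to pp3. 4 ppages; refcounts: pp0:2 pp1:2 pp2:1 pp3:1

Answer: 2 2 1 1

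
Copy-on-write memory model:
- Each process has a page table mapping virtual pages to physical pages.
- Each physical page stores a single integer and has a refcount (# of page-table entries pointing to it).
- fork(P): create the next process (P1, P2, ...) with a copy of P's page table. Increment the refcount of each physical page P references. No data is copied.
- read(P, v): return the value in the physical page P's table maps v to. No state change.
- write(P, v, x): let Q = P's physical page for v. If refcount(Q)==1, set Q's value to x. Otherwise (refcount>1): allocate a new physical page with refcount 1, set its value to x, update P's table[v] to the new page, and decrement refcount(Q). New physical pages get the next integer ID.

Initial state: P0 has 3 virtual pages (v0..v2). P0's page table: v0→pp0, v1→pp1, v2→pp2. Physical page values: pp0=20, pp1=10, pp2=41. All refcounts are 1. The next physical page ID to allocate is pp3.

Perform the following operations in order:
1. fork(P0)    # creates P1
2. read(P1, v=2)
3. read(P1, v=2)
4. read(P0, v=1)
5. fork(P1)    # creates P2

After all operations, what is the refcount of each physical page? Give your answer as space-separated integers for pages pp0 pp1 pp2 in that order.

Op 1: fork(P0) -> P1. 3 ppages; refcounts: pp0:2 pp1:2 pp2:2
Op 2: read(P1, v2) -> 41. No state change.
Op 3: read(P1, v2) -> 41. No state change.
Op 4: read(P0, v1) -> 10. No state change.
Op 5: fork(P1) -> P2. 3 ppages; refcounts: pp0:3 pp1:3 pp2:3

Answer: 3 3 3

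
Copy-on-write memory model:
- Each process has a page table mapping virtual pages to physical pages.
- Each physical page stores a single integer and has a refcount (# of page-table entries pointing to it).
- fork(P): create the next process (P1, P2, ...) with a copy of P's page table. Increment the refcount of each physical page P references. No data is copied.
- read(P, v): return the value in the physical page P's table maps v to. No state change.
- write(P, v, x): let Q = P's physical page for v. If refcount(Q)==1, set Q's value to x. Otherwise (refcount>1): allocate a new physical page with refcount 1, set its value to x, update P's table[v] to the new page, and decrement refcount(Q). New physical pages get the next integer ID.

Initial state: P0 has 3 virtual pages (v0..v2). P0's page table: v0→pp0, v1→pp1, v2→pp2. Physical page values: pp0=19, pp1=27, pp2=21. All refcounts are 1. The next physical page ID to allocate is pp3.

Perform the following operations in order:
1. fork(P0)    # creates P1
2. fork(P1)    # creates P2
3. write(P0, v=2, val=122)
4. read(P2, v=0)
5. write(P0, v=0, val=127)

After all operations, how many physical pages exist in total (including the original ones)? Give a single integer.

Answer: 5

Derivation:
Op 1: fork(P0) -> P1. 3 ppages; refcounts: pp0:2 pp1:2 pp2:2
Op 2: fork(P1) -> P2. 3 ppages; refcounts: pp0:3 pp1:3 pp2:3
Op 3: write(P0, v2, 122). refcount(pp2)=3>1 -> COPY to pp3. 4 ppages; refcounts: pp0:3 pp1:3 pp2:2 pp3:1
Op 4: read(P2, v0) -> 19. No state change.
Op 5: write(P0, v0, 127). refcount(pp0)=3>1 -> COPY to pp4. 5 ppages; refcounts: pp0:2 pp1:3 pp2:2 pp3:1 pp4:1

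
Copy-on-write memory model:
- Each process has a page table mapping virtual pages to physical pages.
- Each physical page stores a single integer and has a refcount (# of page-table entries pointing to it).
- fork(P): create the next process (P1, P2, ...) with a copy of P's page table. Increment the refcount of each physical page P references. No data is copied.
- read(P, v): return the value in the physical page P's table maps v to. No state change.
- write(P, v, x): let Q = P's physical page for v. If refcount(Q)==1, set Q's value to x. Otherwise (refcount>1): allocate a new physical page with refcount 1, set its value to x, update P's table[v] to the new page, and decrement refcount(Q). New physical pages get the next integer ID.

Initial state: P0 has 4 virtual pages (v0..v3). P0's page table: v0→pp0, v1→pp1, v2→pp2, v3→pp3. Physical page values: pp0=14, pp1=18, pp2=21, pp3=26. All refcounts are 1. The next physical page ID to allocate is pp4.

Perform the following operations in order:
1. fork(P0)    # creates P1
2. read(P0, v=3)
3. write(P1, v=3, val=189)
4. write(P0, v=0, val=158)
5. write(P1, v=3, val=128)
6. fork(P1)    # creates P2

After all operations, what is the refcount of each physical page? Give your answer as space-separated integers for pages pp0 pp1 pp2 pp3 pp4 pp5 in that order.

Op 1: fork(P0) -> P1. 4 ppages; refcounts: pp0:2 pp1:2 pp2:2 pp3:2
Op 2: read(P0, v3) -> 26. No state change.
Op 3: write(P1, v3, 189). refcount(pp3)=2>1 -> COPY to pp4. 5 ppages; refcounts: pp0:2 pp1:2 pp2:2 pp3:1 pp4:1
Op 4: write(P0, v0, 158). refcount(pp0)=2>1 -> COPY to pp5. 6 ppages; refcounts: pp0:1 pp1:2 pp2:2 pp3:1 pp4:1 pp5:1
Op 5: write(P1, v3, 128). refcount(pp4)=1 -> write in place. 6 ppages; refcounts: pp0:1 pp1:2 pp2:2 pp3:1 pp4:1 pp5:1
Op 6: fork(P1) -> P2. 6 ppages; refcounts: pp0:2 pp1:3 pp2:3 pp3:1 pp4:2 pp5:1

Answer: 2 3 3 1 2 1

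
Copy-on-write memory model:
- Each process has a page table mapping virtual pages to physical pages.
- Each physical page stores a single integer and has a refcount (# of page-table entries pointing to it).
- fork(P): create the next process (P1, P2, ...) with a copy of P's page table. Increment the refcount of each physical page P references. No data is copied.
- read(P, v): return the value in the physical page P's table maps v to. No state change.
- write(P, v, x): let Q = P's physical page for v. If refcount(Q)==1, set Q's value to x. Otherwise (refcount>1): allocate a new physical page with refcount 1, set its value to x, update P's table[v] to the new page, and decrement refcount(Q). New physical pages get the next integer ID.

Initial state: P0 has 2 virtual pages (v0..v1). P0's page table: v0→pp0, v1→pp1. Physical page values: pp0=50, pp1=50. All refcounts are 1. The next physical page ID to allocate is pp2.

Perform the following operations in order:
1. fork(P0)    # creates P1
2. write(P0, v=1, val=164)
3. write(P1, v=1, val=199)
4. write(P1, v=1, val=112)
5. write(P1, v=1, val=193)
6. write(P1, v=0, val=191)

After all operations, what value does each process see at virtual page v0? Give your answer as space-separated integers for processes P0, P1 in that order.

Answer: 50 191

Derivation:
Op 1: fork(P0) -> P1. 2 ppages; refcounts: pp0:2 pp1:2
Op 2: write(P0, v1, 164). refcount(pp1)=2>1 -> COPY to pp2. 3 ppages; refcounts: pp0:2 pp1:1 pp2:1
Op 3: write(P1, v1, 199). refcount(pp1)=1 -> write in place. 3 ppages; refcounts: pp0:2 pp1:1 pp2:1
Op 4: write(P1, v1, 112). refcount(pp1)=1 -> write in place. 3 ppages; refcounts: pp0:2 pp1:1 pp2:1
Op 5: write(P1, v1, 193). refcount(pp1)=1 -> write in place. 3 ppages; refcounts: pp0:2 pp1:1 pp2:1
Op 6: write(P1, v0, 191). refcount(pp0)=2>1 -> COPY to pp3. 4 ppages; refcounts: pp0:1 pp1:1 pp2:1 pp3:1
P0: v0 -> pp0 = 50
P1: v0 -> pp3 = 191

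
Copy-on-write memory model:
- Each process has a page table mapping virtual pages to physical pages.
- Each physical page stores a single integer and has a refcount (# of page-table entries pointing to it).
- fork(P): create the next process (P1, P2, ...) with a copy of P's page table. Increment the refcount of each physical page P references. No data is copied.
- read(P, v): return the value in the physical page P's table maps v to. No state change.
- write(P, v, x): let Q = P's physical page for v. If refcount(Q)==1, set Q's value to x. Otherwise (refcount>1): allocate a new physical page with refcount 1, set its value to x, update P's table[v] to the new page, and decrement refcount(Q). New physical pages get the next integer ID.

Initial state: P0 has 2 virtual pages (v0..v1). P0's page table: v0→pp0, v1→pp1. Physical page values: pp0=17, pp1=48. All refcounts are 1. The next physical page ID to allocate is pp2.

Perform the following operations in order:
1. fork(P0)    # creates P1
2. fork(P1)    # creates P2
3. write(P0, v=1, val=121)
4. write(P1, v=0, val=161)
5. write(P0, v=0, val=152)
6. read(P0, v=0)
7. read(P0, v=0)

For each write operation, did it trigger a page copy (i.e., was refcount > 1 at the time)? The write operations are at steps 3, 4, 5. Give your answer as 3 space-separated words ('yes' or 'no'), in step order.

Op 1: fork(P0) -> P1. 2 ppages; refcounts: pp0:2 pp1:2
Op 2: fork(P1) -> P2. 2 ppages; refcounts: pp0:3 pp1:3
Op 3: write(P0, v1, 121). refcount(pp1)=3>1 -> COPY to pp2. 3 ppages; refcounts: pp0:3 pp1:2 pp2:1
Op 4: write(P1, v0, 161). refcount(pp0)=3>1 -> COPY to pp3. 4 ppages; refcounts: pp0:2 pp1:2 pp2:1 pp3:1
Op 5: write(P0, v0, 152). refcount(pp0)=2>1 -> COPY to pp4. 5 ppages; refcounts: pp0:1 pp1:2 pp2:1 pp3:1 pp4:1
Op 6: read(P0, v0) -> 152. No state change.
Op 7: read(P0, v0) -> 152. No state change.

yes yes yes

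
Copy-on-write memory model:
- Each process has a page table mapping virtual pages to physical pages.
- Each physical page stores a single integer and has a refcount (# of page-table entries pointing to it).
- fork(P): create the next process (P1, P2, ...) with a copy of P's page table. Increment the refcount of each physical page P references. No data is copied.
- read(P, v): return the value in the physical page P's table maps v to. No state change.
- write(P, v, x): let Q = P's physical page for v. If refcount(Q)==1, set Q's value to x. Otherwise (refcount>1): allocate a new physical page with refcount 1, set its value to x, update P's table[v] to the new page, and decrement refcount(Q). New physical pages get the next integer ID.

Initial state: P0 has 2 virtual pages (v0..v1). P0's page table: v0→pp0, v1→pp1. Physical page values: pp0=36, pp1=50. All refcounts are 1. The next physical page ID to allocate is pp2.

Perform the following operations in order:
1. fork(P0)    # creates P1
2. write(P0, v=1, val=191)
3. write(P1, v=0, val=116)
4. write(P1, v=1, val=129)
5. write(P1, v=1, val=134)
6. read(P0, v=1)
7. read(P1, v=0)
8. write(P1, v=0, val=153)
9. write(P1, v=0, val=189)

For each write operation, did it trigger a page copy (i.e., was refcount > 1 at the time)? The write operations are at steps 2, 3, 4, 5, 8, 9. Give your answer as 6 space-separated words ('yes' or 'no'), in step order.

Op 1: fork(P0) -> P1. 2 ppages; refcounts: pp0:2 pp1:2
Op 2: write(P0, v1, 191). refcount(pp1)=2>1 -> COPY to pp2. 3 ppages; refcounts: pp0:2 pp1:1 pp2:1
Op 3: write(P1, v0, 116). refcount(pp0)=2>1 -> COPY to pp3. 4 ppages; refcounts: pp0:1 pp1:1 pp2:1 pp3:1
Op 4: write(P1, v1, 129). refcount(pp1)=1 -> write in place. 4 ppages; refcounts: pp0:1 pp1:1 pp2:1 pp3:1
Op 5: write(P1, v1, 134). refcount(pp1)=1 -> write in place. 4 ppages; refcounts: pp0:1 pp1:1 pp2:1 pp3:1
Op 6: read(P0, v1) -> 191. No state change.
Op 7: read(P1, v0) -> 116. No state change.
Op 8: write(P1, v0, 153). refcount(pp3)=1 -> write in place. 4 ppages; refcounts: pp0:1 pp1:1 pp2:1 pp3:1
Op 9: write(P1, v0, 189). refcount(pp3)=1 -> write in place. 4 ppages; refcounts: pp0:1 pp1:1 pp2:1 pp3:1

yes yes no no no no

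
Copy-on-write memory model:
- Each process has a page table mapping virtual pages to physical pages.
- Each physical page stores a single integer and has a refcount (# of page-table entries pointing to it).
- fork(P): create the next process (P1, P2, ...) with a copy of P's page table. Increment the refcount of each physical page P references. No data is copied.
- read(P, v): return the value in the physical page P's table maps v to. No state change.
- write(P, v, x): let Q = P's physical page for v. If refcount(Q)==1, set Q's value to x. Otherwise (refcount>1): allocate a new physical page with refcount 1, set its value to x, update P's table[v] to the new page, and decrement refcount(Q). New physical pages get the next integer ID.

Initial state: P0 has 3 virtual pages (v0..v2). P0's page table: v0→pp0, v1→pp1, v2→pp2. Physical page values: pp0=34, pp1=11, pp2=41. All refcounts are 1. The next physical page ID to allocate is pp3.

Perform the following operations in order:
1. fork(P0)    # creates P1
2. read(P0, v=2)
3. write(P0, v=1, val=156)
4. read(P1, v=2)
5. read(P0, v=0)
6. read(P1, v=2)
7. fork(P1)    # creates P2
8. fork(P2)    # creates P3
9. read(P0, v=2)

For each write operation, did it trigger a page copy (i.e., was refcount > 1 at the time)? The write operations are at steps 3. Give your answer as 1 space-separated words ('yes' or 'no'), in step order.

Op 1: fork(P0) -> P1. 3 ppages; refcounts: pp0:2 pp1:2 pp2:2
Op 2: read(P0, v2) -> 41. No state change.
Op 3: write(P0, v1, 156). refcount(pp1)=2>1 -> COPY to pp3. 4 ppages; refcounts: pp0:2 pp1:1 pp2:2 pp3:1
Op 4: read(P1, v2) -> 41. No state change.
Op 5: read(P0, v0) -> 34. No state change.
Op 6: read(P1, v2) -> 41. No state change.
Op 7: fork(P1) -> P2. 4 ppages; refcounts: pp0:3 pp1:2 pp2:3 pp3:1
Op 8: fork(P2) -> P3. 4 ppages; refcounts: pp0:4 pp1:3 pp2:4 pp3:1
Op 9: read(P0, v2) -> 41. No state change.

yes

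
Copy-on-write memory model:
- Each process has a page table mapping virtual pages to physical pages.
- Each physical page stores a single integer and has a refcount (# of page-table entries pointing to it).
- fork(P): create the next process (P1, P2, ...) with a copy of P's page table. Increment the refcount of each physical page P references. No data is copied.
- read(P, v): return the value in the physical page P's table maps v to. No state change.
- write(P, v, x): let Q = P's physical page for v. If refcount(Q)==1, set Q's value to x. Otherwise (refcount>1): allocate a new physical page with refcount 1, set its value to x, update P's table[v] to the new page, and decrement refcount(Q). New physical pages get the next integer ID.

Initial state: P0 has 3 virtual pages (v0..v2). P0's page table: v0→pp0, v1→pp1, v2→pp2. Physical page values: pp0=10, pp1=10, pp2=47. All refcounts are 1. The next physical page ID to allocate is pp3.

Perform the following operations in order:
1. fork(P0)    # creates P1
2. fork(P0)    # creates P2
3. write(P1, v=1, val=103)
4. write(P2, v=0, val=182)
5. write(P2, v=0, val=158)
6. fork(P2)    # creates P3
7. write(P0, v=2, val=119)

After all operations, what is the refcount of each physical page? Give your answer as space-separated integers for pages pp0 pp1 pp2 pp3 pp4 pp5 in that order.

Op 1: fork(P0) -> P1. 3 ppages; refcounts: pp0:2 pp1:2 pp2:2
Op 2: fork(P0) -> P2. 3 ppages; refcounts: pp0:3 pp1:3 pp2:3
Op 3: write(P1, v1, 103). refcount(pp1)=3>1 -> COPY to pp3. 4 ppages; refcounts: pp0:3 pp1:2 pp2:3 pp3:1
Op 4: write(P2, v0, 182). refcount(pp0)=3>1 -> COPY to pp4. 5 ppages; refcounts: pp0:2 pp1:2 pp2:3 pp3:1 pp4:1
Op 5: write(P2, v0, 158). refcount(pp4)=1 -> write in place. 5 ppages; refcounts: pp0:2 pp1:2 pp2:3 pp3:1 pp4:1
Op 6: fork(P2) -> P3. 5 ppages; refcounts: pp0:2 pp1:3 pp2:4 pp3:1 pp4:2
Op 7: write(P0, v2, 119). refcount(pp2)=4>1 -> COPY to pp5. 6 ppages; refcounts: pp0:2 pp1:3 pp2:3 pp3:1 pp4:2 pp5:1

Answer: 2 3 3 1 2 1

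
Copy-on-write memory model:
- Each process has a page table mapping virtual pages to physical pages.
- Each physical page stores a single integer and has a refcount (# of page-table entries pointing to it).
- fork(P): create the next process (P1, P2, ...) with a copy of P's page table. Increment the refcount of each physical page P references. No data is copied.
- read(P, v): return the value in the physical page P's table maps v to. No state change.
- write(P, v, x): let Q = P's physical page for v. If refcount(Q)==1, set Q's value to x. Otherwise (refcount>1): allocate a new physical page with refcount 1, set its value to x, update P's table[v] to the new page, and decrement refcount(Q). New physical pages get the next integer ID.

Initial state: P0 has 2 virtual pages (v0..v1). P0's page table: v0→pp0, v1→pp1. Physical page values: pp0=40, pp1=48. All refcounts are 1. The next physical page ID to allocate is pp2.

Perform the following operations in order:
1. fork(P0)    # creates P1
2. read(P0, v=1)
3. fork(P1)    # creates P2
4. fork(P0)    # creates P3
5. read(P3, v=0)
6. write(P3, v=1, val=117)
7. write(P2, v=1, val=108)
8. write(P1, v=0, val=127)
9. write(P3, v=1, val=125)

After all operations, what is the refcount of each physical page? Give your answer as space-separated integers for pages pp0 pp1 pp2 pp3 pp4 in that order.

Op 1: fork(P0) -> P1. 2 ppages; refcounts: pp0:2 pp1:2
Op 2: read(P0, v1) -> 48. No state change.
Op 3: fork(P1) -> P2. 2 ppages; refcounts: pp0:3 pp1:3
Op 4: fork(P0) -> P3. 2 ppages; refcounts: pp0:4 pp1:4
Op 5: read(P3, v0) -> 40. No state change.
Op 6: write(P3, v1, 117). refcount(pp1)=4>1 -> COPY to pp2. 3 ppages; refcounts: pp0:4 pp1:3 pp2:1
Op 7: write(P2, v1, 108). refcount(pp1)=3>1 -> COPY to pp3. 4 ppages; refcounts: pp0:4 pp1:2 pp2:1 pp3:1
Op 8: write(P1, v0, 127). refcount(pp0)=4>1 -> COPY to pp4. 5 ppages; refcounts: pp0:3 pp1:2 pp2:1 pp3:1 pp4:1
Op 9: write(P3, v1, 125). refcount(pp2)=1 -> write in place. 5 ppages; refcounts: pp0:3 pp1:2 pp2:1 pp3:1 pp4:1

Answer: 3 2 1 1 1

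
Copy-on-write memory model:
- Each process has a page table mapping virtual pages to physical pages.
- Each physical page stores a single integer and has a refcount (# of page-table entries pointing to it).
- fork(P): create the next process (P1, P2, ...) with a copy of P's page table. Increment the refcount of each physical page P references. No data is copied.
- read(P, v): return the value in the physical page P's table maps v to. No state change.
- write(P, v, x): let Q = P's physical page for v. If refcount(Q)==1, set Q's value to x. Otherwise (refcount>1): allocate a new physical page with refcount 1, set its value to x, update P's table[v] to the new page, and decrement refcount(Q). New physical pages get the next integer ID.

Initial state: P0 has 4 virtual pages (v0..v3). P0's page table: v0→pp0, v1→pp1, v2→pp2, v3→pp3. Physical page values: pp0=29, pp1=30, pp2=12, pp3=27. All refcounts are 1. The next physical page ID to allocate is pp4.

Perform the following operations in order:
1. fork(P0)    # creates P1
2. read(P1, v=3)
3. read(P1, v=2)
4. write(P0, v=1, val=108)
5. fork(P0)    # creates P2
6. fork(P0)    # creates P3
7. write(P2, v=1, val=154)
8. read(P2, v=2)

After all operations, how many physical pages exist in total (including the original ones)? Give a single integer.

Op 1: fork(P0) -> P1. 4 ppages; refcounts: pp0:2 pp1:2 pp2:2 pp3:2
Op 2: read(P1, v3) -> 27. No state change.
Op 3: read(P1, v2) -> 12. No state change.
Op 4: write(P0, v1, 108). refcount(pp1)=2>1 -> COPY to pp4. 5 ppages; refcounts: pp0:2 pp1:1 pp2:2 pp3:2 pp4:1
Op 5: fork(P0) -> P2. 5 ppages; refcounts: pp0:3 pp1:1 pp2:3 pp3:3 pp4:2
Op 6: fork(P0) -> P3. 5 ppages; refcounts: pp0:4 pp1:1 pp2:4 pp3:4 pp4:3
Op 7: write(P2, v1, 154). refcount(pp4)=3>1 -> COPY to pp5. 6 ppages; refcounts: pp0:4 pp1:1 pp2:4 pp3:4 pp4:2 pp5:1
Op 8: read(P2, v2) -> 12. No state change.

Answer: 6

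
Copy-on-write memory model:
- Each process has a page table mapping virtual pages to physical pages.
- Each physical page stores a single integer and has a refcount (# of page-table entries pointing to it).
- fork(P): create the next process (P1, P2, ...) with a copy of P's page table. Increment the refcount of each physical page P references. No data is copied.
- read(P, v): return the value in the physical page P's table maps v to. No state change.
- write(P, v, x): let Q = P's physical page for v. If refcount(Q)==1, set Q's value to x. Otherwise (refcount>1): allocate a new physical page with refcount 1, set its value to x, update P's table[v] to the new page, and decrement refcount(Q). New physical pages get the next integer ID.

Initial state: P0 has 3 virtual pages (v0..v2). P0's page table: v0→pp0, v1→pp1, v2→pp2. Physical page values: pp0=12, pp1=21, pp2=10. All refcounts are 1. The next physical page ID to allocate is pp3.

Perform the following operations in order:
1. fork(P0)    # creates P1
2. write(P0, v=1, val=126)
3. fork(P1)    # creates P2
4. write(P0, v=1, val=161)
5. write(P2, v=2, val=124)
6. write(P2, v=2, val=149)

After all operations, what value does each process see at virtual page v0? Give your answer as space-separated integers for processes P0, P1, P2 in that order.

Op 1: fork(P0) -> P1. 3 ppages; refcounts: pp0:2 pp1:2 pp2:2
Op 2: write(P0, v1, 126). refcount(pp1)=2>1 -> COPY to pp3. 4 ppages; refcounts: pp0:2 pp1:1 pp2:2 pp3:1
Op 3: fork(P1) -> P2. 4 ppages; refcounts: pp0:3 pp1:2 pp2:3 pp3:1
Op 4: write(P0, v1, 161). refcount(pp3)=1 -> write in place. 4 ppages; refcounts: pp0:3 pp1:2 pp2:3 pp3:1
Op 5: write(P2, v2, 124). refcount(pp2)=3>1 -> COPY to pp4. 5 ppages; refcounts: pp0:3 pp1:2 pp2:2 pp3:1 pp4:1
Op 6: write(P2, v2, 149). refcount(pp4)=1 -> write in place. 5 ppages; refcounts: pp0:3 pp1:2 pp2:2 pp3:1 pp4:1
P0: v0 -> pp0 = 12
P1: v0 -> pp0 = 12
P2: v0 -> pp0 = 12

Answer: 12 12 12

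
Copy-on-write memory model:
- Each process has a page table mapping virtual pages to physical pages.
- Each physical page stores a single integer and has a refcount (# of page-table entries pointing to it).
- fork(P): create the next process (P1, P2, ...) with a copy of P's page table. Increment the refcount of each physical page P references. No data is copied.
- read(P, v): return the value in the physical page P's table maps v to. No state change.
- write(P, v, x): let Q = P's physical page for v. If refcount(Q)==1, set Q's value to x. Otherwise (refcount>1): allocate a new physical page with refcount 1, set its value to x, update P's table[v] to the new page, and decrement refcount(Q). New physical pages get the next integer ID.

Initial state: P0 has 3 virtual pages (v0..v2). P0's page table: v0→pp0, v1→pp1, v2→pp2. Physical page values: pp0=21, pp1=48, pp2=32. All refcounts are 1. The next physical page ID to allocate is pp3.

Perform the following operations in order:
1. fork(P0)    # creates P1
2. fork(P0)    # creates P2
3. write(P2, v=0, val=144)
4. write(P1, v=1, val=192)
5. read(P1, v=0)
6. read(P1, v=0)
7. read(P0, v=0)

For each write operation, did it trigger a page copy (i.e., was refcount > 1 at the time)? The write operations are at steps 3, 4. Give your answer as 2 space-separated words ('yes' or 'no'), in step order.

Op 1: fork(P0) -> P1. 3 ppages; refcounts: pp0:2 pp1:2 pp2:2
Op 2: fork(P0) -> P2. 3 ppages; refcounts: pp0:3 pp1:3 pp2:3
Op 3: write(P2, v0, 144). refcount(pp0)=3>1 -> COPY to pp3. 4 ppages; refcounts: pp0:2 pp1:3 pp2:3 pp3:1
Op 4: write(P1, v1, 192). refcount(pp1)=3>1 -> COPY to pp4. 5 ppages; refcounts: pp0:2 pp1:2 pp2:3 pp3:1 pp4:1
Op 5: read(P1, v0) -> 21. No state change.
Op 6: read(P1, v0) -> 21. No state change.
Op 7: read(P0, v0) -> 21. No state change.

yes yes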